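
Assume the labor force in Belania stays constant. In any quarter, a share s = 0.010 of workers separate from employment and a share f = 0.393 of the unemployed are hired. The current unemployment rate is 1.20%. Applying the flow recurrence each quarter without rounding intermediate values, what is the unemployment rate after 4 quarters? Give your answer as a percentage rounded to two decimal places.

Unemployment rate after four quarters ≈ 2.32%.

With a fixed labor force, u_{t+1} = u_t + s·(1−u_t) − f·u_t = u_t·(1−s−f) + s.
Here 1−s−f = 0.597 and s = 0.010.
u_1 = 0.012000 × 0.597 + 0.010 = 0.017164.
u_2 = 0.017164 × 0.597 + 0.010 = 0.020247.
u_3 = 0.020247 × 0.597 + 0.010 = 0.022087.
u_4 = 0.022087 × 0.597 + 0.010 = 0.023186.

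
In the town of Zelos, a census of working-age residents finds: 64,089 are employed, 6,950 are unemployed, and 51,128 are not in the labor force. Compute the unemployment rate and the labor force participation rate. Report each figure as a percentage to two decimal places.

Labor force = employed + unemployed = 64,089 + 6,950 = 71,039.
Working-age population = 71,039 + 51,128 = 122,167.
Unemployment rate = 6,950 / 71,039 = 9.78%.
Labor force participation rate = 71,039 / 122,167 = 58.15%.

Unemployment rate ≈ 9.78%; labor force participation rate ≈ 58.15%.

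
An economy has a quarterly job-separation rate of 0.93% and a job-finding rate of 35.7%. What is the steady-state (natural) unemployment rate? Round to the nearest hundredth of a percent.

Steady-state unemployment rate ≈ 2.54%.

At steady state the flows balance: s·E = f·U, so U/(E+U) = s/(s+f).
u* = 0.93 / (0.93 + 35.7) = 0.93 / 36.63 = 2.54%.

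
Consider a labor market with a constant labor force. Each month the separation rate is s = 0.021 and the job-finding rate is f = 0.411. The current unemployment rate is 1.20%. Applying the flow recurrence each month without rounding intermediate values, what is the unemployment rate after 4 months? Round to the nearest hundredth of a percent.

With a fixed labor force, u_{t+1} = u_t + s·(1−u_t) − f·u_t = u_t·(1−s−f) + s.
Here 1−s−f = 0.568 and s = 0.021.
u_1 = 0.012000 × 0.568 + 0.021 = 0.027816.
u_2 = 0.027816 × 0.568 + 0.021 = 0.036799.
u_3 = 0.036799 × 0.568 + 0.021 = 0.041902.
u_4 = 0.041902 × 0.568 + 0.021 = 0.044800.

Unemployment rate after four months ≈ 4.48%.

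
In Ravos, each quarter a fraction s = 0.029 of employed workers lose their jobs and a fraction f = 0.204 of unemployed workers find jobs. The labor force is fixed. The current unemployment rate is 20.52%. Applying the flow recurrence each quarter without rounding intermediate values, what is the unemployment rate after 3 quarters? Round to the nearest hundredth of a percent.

Unemployment rate after three quarters ≈ 16.09%.

With a fixed labor force, u_{t+1} = u_t + s·(1−u_t) − f·u_t = u_t·(1−s−f) + s.
Here 1−s−f = 0.767 and s = 0.029.
u_1 = 0.205200 × 0.767 + 0.029 = 0.186388.
u_2 = 0.186388 × 0.767 + 0.029 = 0.171960.
u_3 = 0.171960 × 0.767 + 0.029 = 0.160893.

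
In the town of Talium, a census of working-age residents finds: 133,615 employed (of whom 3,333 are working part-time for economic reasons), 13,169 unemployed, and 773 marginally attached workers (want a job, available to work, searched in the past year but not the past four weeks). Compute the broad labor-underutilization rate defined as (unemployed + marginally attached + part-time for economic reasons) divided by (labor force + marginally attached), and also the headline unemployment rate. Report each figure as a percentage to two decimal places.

Broad underutilization rate ≈ 11.71%; headline unemployment rate ≈ 8.97%.

Labor force = 133,615 + 13,169 = 146,784.
Numerator = 13,169 + 773 + 3,333 = 17,275.
Denominator = 146,784 + 773 = 147,557.
Broad rate = 17,275 / 147,557 = 11.71%.
Headline unemployment rate = 13,169 / 146,784 = 8.97%.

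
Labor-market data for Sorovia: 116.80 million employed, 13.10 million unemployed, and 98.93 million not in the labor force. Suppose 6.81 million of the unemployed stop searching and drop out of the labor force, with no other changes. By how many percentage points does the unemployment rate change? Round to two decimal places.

Initially, labor force = 116.80 + 13.10 = 129.90 million, so u = 13.10/129.90 = 10.08%.
After the change, unemployed and labor force both fall by 6.81 → E = 116.80, U = 6.29, labor force = 123.09 million.
New unemployment rate = 6.29 / 123.09 = 5.11%.
Change = 5.11% − 10.08% = −4.97 percentage points.

The unemployment rate changes by −4.97 percentage points.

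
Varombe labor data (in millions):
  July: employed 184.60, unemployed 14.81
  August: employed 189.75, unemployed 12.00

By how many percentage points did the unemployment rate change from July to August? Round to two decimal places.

The unemployment rate changed by −1.48 percentage points.

July: labor force = 184.60 + 14.81 = 199.41; u = 14.81/199.41 = 7.43%.
August: labor force = 189.75 + 12.00 = 201.75; u = 12.00/201.75 = 5.95%.
Change = 5.95% − 7.43% = −1.48 pp.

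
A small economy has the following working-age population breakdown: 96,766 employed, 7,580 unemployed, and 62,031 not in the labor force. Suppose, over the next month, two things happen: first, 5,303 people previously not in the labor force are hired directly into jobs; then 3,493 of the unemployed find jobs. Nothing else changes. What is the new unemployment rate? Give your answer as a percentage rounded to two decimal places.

Initially, labor force = 96,766 + 7,580 = 104,346, so u = 7,580/104,346 = 7.26%.
After the first change, employed and labor force both rise by 5,303; unemployed unchanged → E = 102,069, U = 7,580, labor force = 109,649.
After the second change, unemployed falls and employed rises by 3,493; labor force unchanged → E = 105,562, U = 4,087, labor force = 109,649.
New unemployment rate = 4,087 / 109,649 = 3.73%.

New unemployment rate ≈ 3.73%.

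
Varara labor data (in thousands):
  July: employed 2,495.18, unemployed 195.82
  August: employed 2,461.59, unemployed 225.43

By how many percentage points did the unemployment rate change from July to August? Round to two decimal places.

July: labor force = 2,495.18 + 195.82 = 2,691.00; u = 195.82/2,691.00 = 7.28%.
August: labor force = 2,461.59 + 225.43 = 2,687.02; u = 225.43/2,687.02 = 8.39%.
Change = 8.39% − 7.28% = +1.11 pp.

The unemployment rate changed by +1.11 percentage points.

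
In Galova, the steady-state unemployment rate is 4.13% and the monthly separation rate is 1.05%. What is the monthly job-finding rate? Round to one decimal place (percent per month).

Job-finding rate ≈ 24.4% per month.

From u* = s/(s+f): f = s·(1−u)/u.
f = 1.05 × (1 − 0.0413) / 0.0413 = 1.0066 / 0.0413 ≈ 24.4% per month.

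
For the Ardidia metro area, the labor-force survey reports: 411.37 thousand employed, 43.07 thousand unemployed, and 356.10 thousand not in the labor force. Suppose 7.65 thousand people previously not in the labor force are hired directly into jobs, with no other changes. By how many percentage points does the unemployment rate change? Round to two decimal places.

Initially, labor force = 411.37 + 43.07 = 454.44 thousand, so u = 43.07/454.44 = 9.48%.
After the change, employed and labor force both rise by 7.65; unemployed unchanged → E = 419.02, U = 43.07, labor force = 462.09 thousand.
New unemployment rate = 43.07 / 462.09 = 9.32%.
Change = 9.32% − 9.48% = −0.16 percentage points.

The unemployment rate changes by −0.16 percentage points.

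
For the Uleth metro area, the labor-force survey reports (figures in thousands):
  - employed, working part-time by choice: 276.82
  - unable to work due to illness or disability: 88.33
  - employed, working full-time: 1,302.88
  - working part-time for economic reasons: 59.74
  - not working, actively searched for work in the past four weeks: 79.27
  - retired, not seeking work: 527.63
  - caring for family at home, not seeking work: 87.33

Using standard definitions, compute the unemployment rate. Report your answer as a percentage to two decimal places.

Unemployment rate ≈ 4.61%.

Employed = 276.82 + 1,302.88 + 59.74 = 1,639.44 thousand (anyone who worked, including part-time for economic reasons, counts as employed).
Unemployed = 79.27 thousand.
Labor force = 1,639.44 + 79.27 = 1,718.71 thousand.
Unemployment rate = 79.27 / 1,718.71 = 4.61%.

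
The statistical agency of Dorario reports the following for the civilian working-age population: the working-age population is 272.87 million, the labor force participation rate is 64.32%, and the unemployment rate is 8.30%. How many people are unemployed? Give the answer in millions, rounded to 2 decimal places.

About 14.57 million are unemployed.

Labor force = 0.6432 × 272.87 = 175.51 million.
Unemployed = 0.0830 × 175.51 ≈ 14.57 million.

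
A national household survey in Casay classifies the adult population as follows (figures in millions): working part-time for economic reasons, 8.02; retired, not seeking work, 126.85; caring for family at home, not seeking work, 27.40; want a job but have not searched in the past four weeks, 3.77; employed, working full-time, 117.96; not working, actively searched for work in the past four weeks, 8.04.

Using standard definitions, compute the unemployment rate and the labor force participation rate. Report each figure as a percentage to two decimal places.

Employed = 8.02 + 117.96 = 125.98 million (anyone who worked, including part-time for economic reasons, counts as employed).
Unemployed = 8.04 million.
Labor force = 125.98 + 8.04 = 134.02 million.
Not in labor force = 126.85 + 27.40 + 3.77 = 158.02 million (those not working and not actively searching are outside the labor force — including those who want a job but have given up searching).
Civilian working-age population = 134.02 + 158.02 = 292.04 million.
Unemployment rate = 8.04 / 134.02 = 6.00%.
Labor force participation rate = 134.02 / 292.04 = 45.89%.

Unemployment rate ≈ 6.00%; labor force participation rate ≈ 45.89%.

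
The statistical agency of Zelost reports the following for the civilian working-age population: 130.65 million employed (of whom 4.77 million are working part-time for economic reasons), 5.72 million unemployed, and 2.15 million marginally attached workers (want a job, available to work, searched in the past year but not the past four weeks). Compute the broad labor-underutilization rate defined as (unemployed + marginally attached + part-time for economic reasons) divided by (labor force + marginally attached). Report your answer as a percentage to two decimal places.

Broad underutilization rate ≈ 9.13%.

Labor force = 130.65 + 5.72 = 136.37 million.
Numerator = 5.72 + 2.15 + 4.77 = 12.64 million.
Denominator = 136.37 + 2.15 = 138.52 million.
Broad rate = 12.64 / 138.52 = 9.13%.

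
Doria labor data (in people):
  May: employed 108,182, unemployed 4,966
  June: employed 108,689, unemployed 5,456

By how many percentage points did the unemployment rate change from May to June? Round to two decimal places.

May: labor force = 108,182 + 4,966 = 113,148; u = 4,966/113,148 = 4.39%.
June: labor force = 108,689 + 5,456 = 114,145; u = 5,456/114,145 = 4.78%.
Change = 4.78% − 4.39% = +0.39 pp.

The unemployment rate changed by +0.39 percentage points.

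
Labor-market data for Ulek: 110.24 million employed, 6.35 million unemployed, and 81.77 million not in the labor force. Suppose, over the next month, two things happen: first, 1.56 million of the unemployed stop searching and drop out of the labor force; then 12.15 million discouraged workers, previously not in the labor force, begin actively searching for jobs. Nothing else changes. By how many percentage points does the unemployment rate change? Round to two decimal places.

Initially, labor force = 110.24 + 6.35 = 116.59 million, so u = 6.35/116.59 = 5.45%.
After the first change, unemployed and labor force both fall by 1.56 → E = 110.24, U = 4.79, labor force = 115.03 million.
After the second change, unemployed and labor force both rise by 12.15 → E = 110.24, U = 16.94, labor force = 127.18 million.
New unemployment rate = 16.94 / 127.18 = 13.32%.
Change = 13.32% − 5.45% = +7.87 percentage points.

The unemployment rate changes by +7.87 percentage points.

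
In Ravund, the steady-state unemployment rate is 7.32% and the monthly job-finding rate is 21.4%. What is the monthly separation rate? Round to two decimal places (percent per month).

From u* = s/(s+f): s = u·f/(1−u).
s = 0.0732 × 21.4 / (1 − 0.0732) = 1.5665 / 0.9268 ≈ 1.69% per month.

Separation rate ≈ 1.69% per month.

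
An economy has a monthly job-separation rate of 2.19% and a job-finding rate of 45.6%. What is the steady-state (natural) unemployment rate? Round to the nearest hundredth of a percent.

Steady-state unemployment rate ≈ 4.58%.

At steady state the flows balance: s·E = f·U, so U/(E+U) = s/(s+f).
u* = 2.19 / (2.19 + 45.6) = 2.19 / 47.79 = 4.58%.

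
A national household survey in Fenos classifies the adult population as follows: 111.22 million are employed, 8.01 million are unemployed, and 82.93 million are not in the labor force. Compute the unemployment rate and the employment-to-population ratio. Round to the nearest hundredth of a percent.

Labor force = employed + unemployed = 111.22 + 8.01 = 119.23 million.
Working-age population = 119.23 + 82.93 = 202.16 million.
Unemployment rate = 8.01 / 119.23 = 6.72%.
Employment-population ratio = 111.22 / 202.16 = 55.02%.

Unemployment rate ≈ 6.72%; employment-population ratio ≈ 55.02%.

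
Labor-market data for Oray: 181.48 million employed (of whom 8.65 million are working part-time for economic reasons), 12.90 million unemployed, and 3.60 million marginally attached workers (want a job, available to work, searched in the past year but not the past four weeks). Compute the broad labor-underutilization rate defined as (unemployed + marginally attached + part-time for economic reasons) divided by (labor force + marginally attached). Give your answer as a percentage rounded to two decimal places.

Broad underutilization rate ≈ 12.70%.

Labor force = 181.48 + 12.90 = 194.38 million.
Numerator = 12.90 + 3.60 + 8.65 = 25.15 million.
Denominator = 194.38 + 3.60 = 197.98 million.
Broad rate = 25.15 / 197.98 = 12.70%.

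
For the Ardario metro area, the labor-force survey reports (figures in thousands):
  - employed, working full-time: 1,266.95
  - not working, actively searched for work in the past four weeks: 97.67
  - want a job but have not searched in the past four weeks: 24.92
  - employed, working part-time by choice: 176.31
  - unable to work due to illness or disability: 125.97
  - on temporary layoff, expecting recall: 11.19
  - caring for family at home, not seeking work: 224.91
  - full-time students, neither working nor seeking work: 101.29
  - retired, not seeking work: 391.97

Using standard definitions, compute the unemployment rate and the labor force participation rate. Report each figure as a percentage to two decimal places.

Unemployment rate ≈ 7.01%; labor force participation rate ≈ 64.11%.

Employed = 1,266.95 + 176.31 = 1,443.26 thousand.
Unemployed = 97.67 + 11.19 = 108.86 thousand (jobless and actively searching, or on temporary layoff).
Labor force = 1,443.26 + 108.86 = 1,552.12 thousand.
Not in labor force = 24.92 + 125.97 + 224.91 + 101.29 + 391.97 = 869.06 thousand (those not working and not actively searching are outside the labor force — including those who want a job but have given up searching).
Civilian working-age population = 1,552.12 + 869.06 = 2,421.18 thousand.
Unemployment rate = 108.86 / 1,552.12 = 7.01%.
Labor force participation rate = 1,552.12 / 2,421.18 = 64.11%.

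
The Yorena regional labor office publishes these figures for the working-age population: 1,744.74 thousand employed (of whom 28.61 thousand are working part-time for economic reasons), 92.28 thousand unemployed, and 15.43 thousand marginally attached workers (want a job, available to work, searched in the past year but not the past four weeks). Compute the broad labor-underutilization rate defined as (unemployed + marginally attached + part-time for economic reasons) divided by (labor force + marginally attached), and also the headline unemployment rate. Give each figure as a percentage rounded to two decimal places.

Broad underutilization rate ≈ 7.36%; headline unemployment rate ≈ 5.02%.

Labor force = 1,744.74 + 92.28 = 1,837.02 thousand.
Numerator = 92.28 + 15.43 + 28.61 = 136.32 thousand.
Denominator = 1,837.02 + 15.43 = 1,852.45 thousand.
Broad rate = 136.32 / 1,852.45 = 7.36%.
Headline unemployment rate = 92.28 / 1,837.02 = 5.02%.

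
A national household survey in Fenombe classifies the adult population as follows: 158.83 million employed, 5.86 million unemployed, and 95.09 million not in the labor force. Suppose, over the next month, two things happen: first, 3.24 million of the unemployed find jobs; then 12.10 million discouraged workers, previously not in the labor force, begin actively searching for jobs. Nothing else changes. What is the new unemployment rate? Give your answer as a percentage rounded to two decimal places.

Initially, labor force = 158.83 + 5.86 = 164.69 million, so u = 5.86/164.69 = 3.56%.
After the first change, unemployed falls and employed rises by 3.24; labor force unchanged → E = 162.07, U = 2.62, labor force = 164.69 million.
After the second change, unemployed and labor force both rise by 12.10 → E = 162.07, U = 14.72, labor force = 176.79 million.
New unemployment rate = 14.72 / 176.79 = 8.33%.

New unemployment rate ≈ 8.33%.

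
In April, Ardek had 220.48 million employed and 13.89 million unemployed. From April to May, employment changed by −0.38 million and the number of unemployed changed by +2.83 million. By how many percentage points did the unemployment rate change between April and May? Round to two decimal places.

April: labor force = 220.48 + 13.89 = 234.37; u = 13.89/234.37 = 5.93%.
May: labor force = 220.10 + 16.72 = 236.82; u = 16.72/236.82 = 7.06%.
Change = 7.06% − 5.93% = +1.13 pp.

The unemployment rate changed by +1.13 percentage points.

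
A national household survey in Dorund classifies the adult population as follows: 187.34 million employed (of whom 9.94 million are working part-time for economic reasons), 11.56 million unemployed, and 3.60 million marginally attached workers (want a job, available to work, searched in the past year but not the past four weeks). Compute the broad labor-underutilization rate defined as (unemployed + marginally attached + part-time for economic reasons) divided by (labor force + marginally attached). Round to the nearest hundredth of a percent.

Broad underutilization rate ≈ 12.40%.

Labor force = 187.34 + 11.56 = 198.90 million.
Numerator = 11.56 + 3.60 + 9.94 = 25.10 million.
Denominator = 198.90 + 3.60 = 202.50 million.
Broad rate = 25.10 / 202.50 = 12.40%.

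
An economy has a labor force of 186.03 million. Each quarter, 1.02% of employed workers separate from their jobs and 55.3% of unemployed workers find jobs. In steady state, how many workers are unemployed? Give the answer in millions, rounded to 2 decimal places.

Steady-state unemployment rate u* = s/(s+f) = 1.02/(1.02+55.3) = 0.018111.
Unemployed = u* × labor force = 0.018111 × 186.03 ≈ 3.37 million.

About 3.37 million are unemployed in steady state.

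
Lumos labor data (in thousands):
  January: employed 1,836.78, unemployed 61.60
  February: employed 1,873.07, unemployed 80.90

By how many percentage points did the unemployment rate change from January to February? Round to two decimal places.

The unemployment rate changed by +0.90 percentage points.

January: labor force = 1,836.78 + 61.60 = 1,898.38; u = 61.60/1,898.38 = 3.24%.
February: labor force = 1,873.07 + 80.90 = 1,953.97; u = 80.90/1,953.97 = 4.14%.
Change = 4.14% − 3.24% = +0.90 pp.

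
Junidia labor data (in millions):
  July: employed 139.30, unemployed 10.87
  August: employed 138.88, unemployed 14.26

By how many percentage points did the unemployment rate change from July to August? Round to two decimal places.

The unemployment rate changed by +2.07 percentage points.

July: labor force = 139.30 + 10.87 = 150.17; u = 10.87/150.17 = 7.24%.
August: labor force = 138.88 + 14.26 = 153.14; u = 14.26/153.14 = 9.31%.
Change = 9.31% − 7.24% = +2.07 pp.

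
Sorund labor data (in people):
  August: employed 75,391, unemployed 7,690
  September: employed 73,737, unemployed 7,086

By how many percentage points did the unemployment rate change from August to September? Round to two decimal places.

The unemployment rate changed by −0.49 percentage points.

August: labor force = 75,391 + 7,690 = 83,081; u = 7,690/83,081 = 9.26%.
September: labor force = 73,737 + 7,086 = 80,823; u = 7,086/80,823 = 8.77%.
Change = 8.77% − 9.26% = −0.49 pp.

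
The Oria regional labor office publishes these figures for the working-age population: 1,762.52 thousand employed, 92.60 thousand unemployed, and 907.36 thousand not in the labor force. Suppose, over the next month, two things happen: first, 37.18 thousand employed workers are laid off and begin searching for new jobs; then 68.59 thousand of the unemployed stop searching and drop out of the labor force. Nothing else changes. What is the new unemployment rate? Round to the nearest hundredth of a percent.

New unemployment rate ≈ 3.43%.

Initially, labor force = 1,762.52 + 92.60 = 1,855.12 thousand, so u = 92.60/1,855.12 = 4.99%.
After the first change, employed falls and unemployed rises by 37.18; labor force unchanged → E = 1,725.34, U = 129.78, labor force = 1,855.12 thousand.
After the second change, unemployed and labor force both fall by 68.59 → E = 1,725.34, U = 61.19, labor force = 1,786.53 thousand.
New unemployment rate = 61.19 / 1,786.53 = 3.43%.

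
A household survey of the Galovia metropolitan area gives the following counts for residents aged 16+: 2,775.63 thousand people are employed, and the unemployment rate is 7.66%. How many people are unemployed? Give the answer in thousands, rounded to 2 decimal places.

About 230.25 thousand are unemployed.

Let U be the number unemployed. The labor force is E + U, and U/(E+U) = 0.0766.
So U = 0.0766 × 2,775.63 / (1 − 0.0766) = 212.6133 / 0.9234 ≈ 230.25 thousand.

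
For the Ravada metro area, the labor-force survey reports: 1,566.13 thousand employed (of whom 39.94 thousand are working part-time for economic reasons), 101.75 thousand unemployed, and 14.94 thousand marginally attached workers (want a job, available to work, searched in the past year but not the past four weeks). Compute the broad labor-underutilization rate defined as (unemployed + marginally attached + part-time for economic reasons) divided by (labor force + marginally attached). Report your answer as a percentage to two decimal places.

Broad underutilization rate ≈ 9.31%.

Labor force = 1,566.13 + 101.75 = 1,667.88 thousand.
Numerator = 101.75 + 14.94 + 39.94 = 156.63 thousand.
Denominator = 1,667.88 + 14.94 = 1,682.82 thousand.
Broad rate = 156.63 / 1,682.82 = 9.31%.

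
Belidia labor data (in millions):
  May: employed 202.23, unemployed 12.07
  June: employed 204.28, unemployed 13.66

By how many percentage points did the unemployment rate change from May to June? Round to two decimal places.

May: labor force = 202.23 + 12.07 = 214.30; u = 12.07/214.30 = 5.63%.
June: labor force = 204.28 + 13.66 = 217.94; u = 13.66/217.94 = 6.27%.
Change = 6.27% − 5.63% = +0.64 pp.

The unemployment rate changed by +0.64 percentage points.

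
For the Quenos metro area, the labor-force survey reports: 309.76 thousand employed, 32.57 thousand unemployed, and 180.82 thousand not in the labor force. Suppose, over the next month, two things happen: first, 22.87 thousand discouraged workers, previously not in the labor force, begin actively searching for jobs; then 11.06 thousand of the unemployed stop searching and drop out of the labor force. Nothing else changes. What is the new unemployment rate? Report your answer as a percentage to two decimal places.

Initially, labor force = 309.76 + 32.57 = 342.33 thousand, so u = 32.57/342.33 = 9.51%.
After the first change, unemployed and labor force both rise by 22.87 → E = 309.76, U = 55.44, labor force = 365.20 thousand.
After the second change, unemployed and labor force both fall by 11.06 → E = 309.76, U = 44.38, labor force = 354.14 thousand.
New unemployment rate = 44.38 / 354.14 = 12.53%.

New unemployment rate ≈ 12.53%.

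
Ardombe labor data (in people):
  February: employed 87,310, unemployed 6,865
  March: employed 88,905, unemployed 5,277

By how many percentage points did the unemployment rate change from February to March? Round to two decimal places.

The unemployment rate changed by −1.69 percentage points.

February: labor force = 87,310 + 6,865 = 94,175; u = 6,865/94,175 = 7.29%.
March: labor force = 88,905 + 5,277 = 94,182; u = 5,277/94,182 = 5.60%.
Change = 5.60% − 7.29% = −1.69 pp.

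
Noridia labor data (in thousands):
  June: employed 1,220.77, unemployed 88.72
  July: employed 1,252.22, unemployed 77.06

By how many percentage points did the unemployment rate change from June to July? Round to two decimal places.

June: labor force = 1,220.77 + 88.72 = 1,309.49; u = 88.72/1,309.49 = 6.78%.
July: labor force = 1,252.22 + 77.06 = 1,329.28; u = 77.06/1,329.28 = 5.80%.
Change = 5.80% − 6.78% = −0.98 pp.

The unemployment rate changed by −0.98 percentage points.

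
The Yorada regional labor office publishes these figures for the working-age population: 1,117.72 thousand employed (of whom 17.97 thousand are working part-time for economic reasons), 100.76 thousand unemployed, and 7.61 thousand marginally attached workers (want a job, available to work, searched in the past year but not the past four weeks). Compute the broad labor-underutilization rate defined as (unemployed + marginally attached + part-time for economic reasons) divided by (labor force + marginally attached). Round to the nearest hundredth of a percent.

Labor force = 1,117.72 + 100.76 = 1,218.48 thousand.
Numerator = 100.76 + 7.61 + 17.97 = 126.34 thousand.
Denominator = 1,218.48 + 7.61 = 1,226.09 thousand.
Broad rate = 126.34 / 1,226.09 = 10.30%.

Broad underutilization rate ≈ 10.30%.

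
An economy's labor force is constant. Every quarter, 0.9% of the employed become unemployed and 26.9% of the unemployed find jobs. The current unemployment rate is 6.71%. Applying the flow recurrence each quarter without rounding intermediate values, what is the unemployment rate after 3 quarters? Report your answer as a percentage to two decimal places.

Unemployment rate after three quarters ≈ 4.54%.

With a fixed labor force, u_{t+1} = u_t + s·(1−u_t) − f·u_t = u_t·(1−s−f) + s.
Here 1−s−f = 0.722 and s = 0.009.
u_1 = 0.067100 × 0.722 + 0.009 = 0.057446.
u_2 = 0.057446 × 0.722 + 0.009 = 0.050476.
u_3 = 0.050476 × 0.722 + 0.009 = 0.045444.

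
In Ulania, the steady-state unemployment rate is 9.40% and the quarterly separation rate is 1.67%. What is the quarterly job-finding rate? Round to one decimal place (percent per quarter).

Job-finding rate ≈ 16.1% per quarter.

From u* = s/(s+f): f = s·(1−u)/u.
f = 1.67 × (1 − 0.0940) / 0.0940 = 1.5130 / 0.0940 ≈ 16.1% per quarter.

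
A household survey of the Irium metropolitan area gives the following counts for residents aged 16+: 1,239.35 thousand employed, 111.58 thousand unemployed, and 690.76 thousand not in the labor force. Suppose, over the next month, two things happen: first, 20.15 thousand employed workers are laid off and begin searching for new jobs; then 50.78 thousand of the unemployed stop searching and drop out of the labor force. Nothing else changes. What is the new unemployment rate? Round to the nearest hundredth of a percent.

New unemployment rate ≈ 6.23%.

Initially, labor force = 1,239.35 + 111.58 = 1,350.93 thousand, so u = 111.58/1,350.93 = 8.26%.
After the first change, employed falls and unemployed rises by 20.15; labor force unchanged → E = 1,219.20, U = 131.73, labor force = 1,350.93 thousand.
After the second change, unemployed and labor force both fall by 50.78 → E = 1,219.20, U = 80.95, labor force = 1,300.15 thousand.
New unemployment rate = 80.95 / 1,300.15 = 6.23%.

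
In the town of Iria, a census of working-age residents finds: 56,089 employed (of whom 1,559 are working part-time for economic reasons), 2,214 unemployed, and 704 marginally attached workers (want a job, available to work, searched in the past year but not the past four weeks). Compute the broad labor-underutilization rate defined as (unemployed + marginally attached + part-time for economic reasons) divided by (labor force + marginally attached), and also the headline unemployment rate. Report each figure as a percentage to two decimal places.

Broad underutilization rate ≈ 7.59%; headline unemployment rate ≈ 3.80%.

Labor force = 56,089 + 2,214 = 58,303.
Numerator = 2,214 + 704 + 1,559 = 4,477.
Denominator = 58,303 + 704 = 59,007.
Broad rate = 4,477 / 59,007 = 7.59%.
Headline unemployment rate = 2,214 / 58,303 = 3.80%.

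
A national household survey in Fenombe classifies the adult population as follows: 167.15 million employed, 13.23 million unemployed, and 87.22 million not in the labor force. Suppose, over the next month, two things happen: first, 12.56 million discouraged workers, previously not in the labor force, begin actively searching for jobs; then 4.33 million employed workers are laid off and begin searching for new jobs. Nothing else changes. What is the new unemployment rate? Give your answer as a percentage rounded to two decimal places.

Initially, labor force = 167.15 + 13.23 = 180.38 million, so u = 13.23/180.38 = 7.33%.
After the first change, unemployed and labor force both rise by 12.56 → E = 167.15, U = 25.79, labor force = 192.94 million.
After the second change, employed falls and unemployed rises by 4.33; labor force unchanged → E = 162.82, U = 30.12, labor force = 192.94 million.
New unemployment rate = 30.12 / 192.94 = 15.61%.

New unemployment rate ≈ 15.61%.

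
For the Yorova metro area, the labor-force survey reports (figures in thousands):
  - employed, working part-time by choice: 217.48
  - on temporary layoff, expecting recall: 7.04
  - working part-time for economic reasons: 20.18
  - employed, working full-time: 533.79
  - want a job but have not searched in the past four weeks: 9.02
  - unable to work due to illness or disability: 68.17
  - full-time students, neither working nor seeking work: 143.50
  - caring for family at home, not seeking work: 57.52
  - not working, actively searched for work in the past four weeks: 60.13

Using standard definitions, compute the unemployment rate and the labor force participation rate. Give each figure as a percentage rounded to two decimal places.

Unemployment rate ≈ 8.01%; labor force participation rate ≈ 75.09%.

Employed = 217.48 + 20.18 + 533.79 = 771.45 thousand (anyone who worked, including part-time for economic reasons, counts as employed).
Unemployed = 7.04 + 60.13 = 67.17 thousand (jobless and actively searching, or on temporary layoff).
Labor force = 771.45 + 67.17 = 838.62 thousand.
Not in labor force = 9.02 + 68.17 + 143.50 + 57.52 = 278.21 thousand (those not working and not actively searching are outside the labor force — including those who want a job but have given up searching).
Civilian working-age population = 838.62 + 278.21 = 1,116.83 thousand.
Unemployment rate = 67.17 / 838.62 = 8.01%.
Labor force participation rate = 838.62 / 1,116.83 = 75.09%.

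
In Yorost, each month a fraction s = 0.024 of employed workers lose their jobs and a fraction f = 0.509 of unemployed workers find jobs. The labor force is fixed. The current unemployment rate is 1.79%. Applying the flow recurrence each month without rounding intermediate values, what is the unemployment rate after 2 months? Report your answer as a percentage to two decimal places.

Unemployment rate after two months ≈ 3.91%.

With a fixed labor force, u_{t+1} = u_t + s·(1−u_t) − f·u_t = u_t·(1−s−f) + s.
Here 1−s−f = 0.467 and s = 0.024.
u_1 = 0.017900 × 0.467 + 0.024 = 0.032359.
u_2 = 0.032359 × 0.467 + 0.024 = 0.039112.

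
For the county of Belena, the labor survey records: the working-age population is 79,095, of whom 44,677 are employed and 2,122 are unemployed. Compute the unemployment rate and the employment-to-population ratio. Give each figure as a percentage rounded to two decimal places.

Unemployment rate ≈ 4.53%; employment-population ratio ≈ 56.49%.

Labor force = employed + unemployed = 44,677 + 2,122 = 46,799.
Unemployment rate = 2,122 / 46,799 = 4.53%.
Employment-population ratio = 44,677 / 79,095 = 56.49%.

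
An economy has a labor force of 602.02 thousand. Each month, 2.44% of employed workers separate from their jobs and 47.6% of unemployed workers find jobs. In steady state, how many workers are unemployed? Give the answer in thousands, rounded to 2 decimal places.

About 29.36 thousand are unemployed in steady state.

Steady-state unemployment rate u* = s/(s+f) = 2.44/(2.44+47.6) = 0.048761.
Unemployed = u* × labor force = 0.048761 × 602.02 ≈ 29.36 thousand.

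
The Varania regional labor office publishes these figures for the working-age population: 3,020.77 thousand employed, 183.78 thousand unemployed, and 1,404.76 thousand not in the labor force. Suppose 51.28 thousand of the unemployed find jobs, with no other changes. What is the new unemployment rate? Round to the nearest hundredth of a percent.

Initially, labor force = 3,020.77 + 183.78 = 3,204.55 thousand, so u = 183.78/3,204.55 = 5.73%.
After the change, unemployed falls and employed rises by 51.28; labor force unchanged → E = 3,072.05, U = 132.50, labor force = 3,204.55 thousand.
New unemployment rate = 132.50 / 3,204.55 = 4.13%.

New unemployment rate ≈ 4.13%.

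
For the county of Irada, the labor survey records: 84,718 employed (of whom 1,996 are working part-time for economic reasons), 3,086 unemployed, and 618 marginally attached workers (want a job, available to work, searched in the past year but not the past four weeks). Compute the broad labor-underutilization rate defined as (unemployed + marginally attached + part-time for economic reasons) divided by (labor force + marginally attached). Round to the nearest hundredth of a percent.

Labor force = 84,718 + 3,086 = 87,804.
Numerator = 3,086 + 618 + 1,996 = 5,700.
Denominator = 87,804 + 618 = 88,422.
Broad rate = 5,700 / 88,422 = 6.45%.

Broad underutilization rate ≈ 6.45%.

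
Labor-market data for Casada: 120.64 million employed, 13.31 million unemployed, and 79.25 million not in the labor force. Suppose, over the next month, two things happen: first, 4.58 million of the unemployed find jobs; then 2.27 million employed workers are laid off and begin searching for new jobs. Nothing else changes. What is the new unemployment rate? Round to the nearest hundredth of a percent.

New unemployment rate ≈ 8.21%.

Initially, labor force = 120.64 + 13.31 = 133.95 million, so u = 13.31/133.95 = 9.94%.
After the first change, unemployed falls and employed rises by 4.58; labor force unchanged → E = 125.22, U = 8.73, labor force = 133.95 million.
After the second change, employed falls and unemployed rises by 2.27; labor force unchanged → E = 122.95, U = 11.00, labor force = 133.95 million.
New unemployment rate = 11.00 / 133.95 = 8.21%.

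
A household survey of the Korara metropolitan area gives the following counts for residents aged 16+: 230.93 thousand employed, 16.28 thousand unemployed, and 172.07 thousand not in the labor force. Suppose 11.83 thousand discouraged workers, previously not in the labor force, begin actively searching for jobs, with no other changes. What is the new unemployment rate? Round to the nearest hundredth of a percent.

Initially, labor force = 230.93 + 16.28 = 247.21 thousand, so u = 16.28/247.21 = 6.59%.
After the change, unemployed and labor force both rise by 11.83 → E = 230.93, U = 28.11, labor force = 259.04 thousand.
New unemployment rate = 28.11 / 259.04 = 10.85%.

New unemployment rate ≈ 10.85%.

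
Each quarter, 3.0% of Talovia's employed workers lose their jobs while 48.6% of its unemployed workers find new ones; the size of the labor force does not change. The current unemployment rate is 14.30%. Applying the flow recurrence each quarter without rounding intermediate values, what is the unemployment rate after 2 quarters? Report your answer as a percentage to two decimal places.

With a fixed labor force, u_{t+1} = u_t + s·(1−u_t) − f·u_t = u_t·(1−s−f) + s.
Here 1−s−f = 0.484 and s = 0.030.
u_1 = 0.143000 × 0.484 + 0.030 = 0.099212.
u_2 = 0.099212 × 0.484 + 0.030 = 0.078019.

Unemployment rate after two quarters ≈ 7.80%.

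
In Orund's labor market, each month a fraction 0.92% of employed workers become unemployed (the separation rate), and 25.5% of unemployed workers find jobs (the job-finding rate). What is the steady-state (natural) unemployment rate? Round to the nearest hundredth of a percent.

Steady-state unemployment rate ≈ 3.48%.

At steady state the flows balance: s·E = f·U, so U/(E+U) = s/(s+f).
u* = 0.92 / (0.92 + 25.5) = 0.92 / 26.42 = 3.48%.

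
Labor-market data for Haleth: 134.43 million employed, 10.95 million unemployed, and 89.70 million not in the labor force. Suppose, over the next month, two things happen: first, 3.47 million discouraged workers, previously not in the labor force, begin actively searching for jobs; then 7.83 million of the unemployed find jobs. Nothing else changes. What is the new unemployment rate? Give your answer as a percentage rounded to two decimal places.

New unemployment rate ≈ 4.43%.

Initially, labor force = 134.43 + 10.95 = 145.38 million, so u = 10.95/145.38 = 7.53%.
After the first change, unemployed and labor force both rise by 3.47 → E = 134.43, U = 14.42, labor force = 148.85 million.
After the second change, unemployed falls and employed rises by 7.83; labor force unchanged → E = 142.26, U = 6.59, labor force = 148.85 million.
New unemployment rate = 6.59 / 148.85 = 4.43%.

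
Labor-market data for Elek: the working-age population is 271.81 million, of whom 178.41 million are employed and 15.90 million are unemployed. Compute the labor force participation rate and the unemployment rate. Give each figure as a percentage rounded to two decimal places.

Labor force participation rate ≈ 71.49%; unemployment rate ≈ 8.18%.

Labor force = employed + unemployed = 178.41 + 15.90 = 194.31 million.
Unemployment rate = 15.90 / 194.31 = 8.18%.
Labor force participation rate = 194.31 / 271.81 = 71.49%.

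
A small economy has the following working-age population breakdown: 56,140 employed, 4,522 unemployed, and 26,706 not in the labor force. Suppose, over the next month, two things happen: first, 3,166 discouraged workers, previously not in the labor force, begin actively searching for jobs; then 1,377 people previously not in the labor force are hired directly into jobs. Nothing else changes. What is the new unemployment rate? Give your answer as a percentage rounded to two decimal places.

Initially, labor force = 56,140 + 4,522 = 60,662, so u = 4,522/60,662 = 7.45%.
After the first change, unemployed and labor force both rise by 3,166 → E = 56,140, U = 7,688, labor force = 63,828.
After the second change, employed and labor force both rise by 1,377; unemployed unchanged → E = 57,517, U = 7,688, labor force = 65,205.
New unemployment rate = 7,688 / 65,205 = 11.79%.

New unemployment rate ≈ 11.79%.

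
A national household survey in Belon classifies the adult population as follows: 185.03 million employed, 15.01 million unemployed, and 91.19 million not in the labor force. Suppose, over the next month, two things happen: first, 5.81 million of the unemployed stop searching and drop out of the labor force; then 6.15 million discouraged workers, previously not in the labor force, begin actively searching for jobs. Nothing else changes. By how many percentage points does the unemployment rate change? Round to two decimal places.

Initially, labor force = 185.03 + 15.01 = 200.04 million, so u = 15.01/200.04 = 7.50%.
After the first change, unemployed and labor force both fall by 5.81 → E = 185.03, U = 9.20, labor force = 194.23 million.
After the second change, unemployed and labor force both rise by 6.15 → E = 185.03, U = 15.35, labor force = 200.38 million.
New unemployment rate = 15.35 / 200.38 = 7.66%.
Change = 7.66% − 7.50% = +0.16 percentage points.

The unemployment rate changes by +0.16 percentage points.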